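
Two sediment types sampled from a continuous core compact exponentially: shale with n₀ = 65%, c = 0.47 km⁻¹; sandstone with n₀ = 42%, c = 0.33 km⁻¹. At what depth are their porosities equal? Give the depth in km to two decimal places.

3.12 km

Set n₀ₐ e^(−cₐZ) = n₀ᵦ e^(−cᵦZ) ⇒ ln(n₀ₐ/n₀ᵦ) = (cₐ − cᵦ)·Z
Z = ln(0.65/0.42) / (0.47 − 0.33) = 0.4367 / 0.14 = 3.119 km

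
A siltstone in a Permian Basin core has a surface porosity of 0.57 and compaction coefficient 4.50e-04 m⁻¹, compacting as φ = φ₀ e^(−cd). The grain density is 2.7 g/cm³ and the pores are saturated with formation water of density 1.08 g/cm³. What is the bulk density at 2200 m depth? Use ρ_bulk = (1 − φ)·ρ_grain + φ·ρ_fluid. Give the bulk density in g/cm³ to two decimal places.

2.36 g/cm³

Working in km (1 km = 1000 m; c in km⁻¹ = c in m⁻¹ × 1000):
Porosity at depth: φ = 0.57·exp(−0.45×2.2) = 0.57×0.3716 = 0.2118
Bulk density: ρ_b = (1−φ)ρ_g + φ·ρ_f = 0.7882×2.7 + 0.2118×1.08
       = 2.128 + 0.229 = 2.357 g/cm³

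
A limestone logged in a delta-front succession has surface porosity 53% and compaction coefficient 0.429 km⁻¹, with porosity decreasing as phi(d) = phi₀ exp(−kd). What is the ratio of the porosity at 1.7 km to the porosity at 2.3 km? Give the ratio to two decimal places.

phi(d₁)/phi(d₂) = e^(−k·d₁)/e^(−k·d₂) = e^{k(d₂−d₁)}
= exp(0.429 × 0.6) = exp(0.2574) = 1.2936

1.29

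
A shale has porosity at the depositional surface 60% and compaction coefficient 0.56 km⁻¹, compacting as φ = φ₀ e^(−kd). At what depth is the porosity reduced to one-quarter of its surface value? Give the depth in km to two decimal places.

2.48 km

φ/φ₀ = 1/4 ⇒ exp(−k·d) = 1/4 ⇒ d = ln(4) / k
d = 1.3863 / 0.56 = 2.476 km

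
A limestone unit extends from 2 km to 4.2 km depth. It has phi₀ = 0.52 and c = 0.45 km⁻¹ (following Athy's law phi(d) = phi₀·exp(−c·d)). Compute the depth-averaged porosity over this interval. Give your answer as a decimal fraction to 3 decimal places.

0.134

⟨phi⟩ = (1/(d₂−d₁)) ∫ phi₀ e^(−cd) dd = phi₀·(e^(−c·d₁) − e^(−c·d₂)) / (c·(d₂−d₁))
e^(−0.45×2) = 0.4066; e^(−0.45×4.2) = 0.1511
⟨phi⟩ = 0.52 × (0.4066 − 0.1511) / (0.45 × 2.2) = 0.52 × 0.2581 = 0.1342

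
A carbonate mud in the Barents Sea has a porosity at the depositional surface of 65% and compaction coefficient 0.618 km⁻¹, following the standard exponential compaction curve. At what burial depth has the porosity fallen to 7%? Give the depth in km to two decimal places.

3.61 km

Invert Athy's law: z = ln(n₀/n) / β
z = ln(0.65/0.07) / 0.618 = ln(9.286) / 0.618 = 2.2285 / 0.618 = 3.606 km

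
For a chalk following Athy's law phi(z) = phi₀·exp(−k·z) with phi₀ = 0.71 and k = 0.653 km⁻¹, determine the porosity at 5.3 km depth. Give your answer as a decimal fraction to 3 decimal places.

phi = phi₀·exp(−k·z) = 0.71 × exp(−0.653 × 5.3) = 0.71 × exp(−3.461)
  = 0.71 × 0.0314 = 0.0223

0.022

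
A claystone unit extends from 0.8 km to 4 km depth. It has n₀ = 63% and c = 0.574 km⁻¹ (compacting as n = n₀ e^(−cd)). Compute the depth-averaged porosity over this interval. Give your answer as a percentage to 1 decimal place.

18.2%

⟨n⟩ = (1/(d₂−d₁)) ∫ n₀ e^(−cd) dd = n₀·(e^(−c·d₁) − e^(−c·d₂)) / (c·(d₂−d₁))
e^(−0.574×0.8) = 0.6318; e^(−0.574×4) = 0.1007
⟨n⟩ = 0.63 × (0.6318 − 0.1007) / (0.574 × 3.2) = 0.63 × 0.2892 = 0.1822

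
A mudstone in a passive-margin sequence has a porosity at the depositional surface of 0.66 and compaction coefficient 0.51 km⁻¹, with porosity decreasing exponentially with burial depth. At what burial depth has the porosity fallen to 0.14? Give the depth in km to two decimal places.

Invert Athy's law: Z = ln(φ₀/φ) / β
Z = ln(0.66/0.14) / 0.51 = ln(4.714) / 0.51 = 1.5506 / 0.51 = 3.040 km

3.04 km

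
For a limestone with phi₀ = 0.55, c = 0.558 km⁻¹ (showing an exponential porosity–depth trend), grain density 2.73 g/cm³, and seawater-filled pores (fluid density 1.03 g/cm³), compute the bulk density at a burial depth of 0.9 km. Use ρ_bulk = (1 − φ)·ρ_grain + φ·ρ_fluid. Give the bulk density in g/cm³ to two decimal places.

2.16 g/cm³

Porosity at depth: phi = 0.55·exp(−0.558×0.9) = 0.55×0.6052 = 0.3329
Bulk density: ρ_b = (1−phi)ρ_g + phi·ρ_f = 0.6671×2.73 + 0.3329×1.03
       = 1.821 + 0.343 = 2.164 g/cm³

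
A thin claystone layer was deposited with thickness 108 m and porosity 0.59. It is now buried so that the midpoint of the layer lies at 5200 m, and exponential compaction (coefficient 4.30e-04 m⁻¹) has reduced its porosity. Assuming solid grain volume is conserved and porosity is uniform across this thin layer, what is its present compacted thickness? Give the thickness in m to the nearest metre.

Working in km (1 km = 1000 m; k in km⁻¹ = k in m⁻¹ × 1000):
Porosity at 5.2 km: phi = 0.59·exp(−0.43×5.2) = 0.0631
Solid-volume conservation: h(1−phi) = h₀(1−phi₀) ⇒ h = h₀·(1−phi₀)/(1−phi)
h = 0.108 × (1 − 0.59)/(1 − 0.0631) = 0.108 × 0.4376 = 0.0473 km

47 m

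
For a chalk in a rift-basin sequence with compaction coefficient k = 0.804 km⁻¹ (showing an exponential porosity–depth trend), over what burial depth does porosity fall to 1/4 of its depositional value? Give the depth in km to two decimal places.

1.72 km

φ/φ₀ = 1/4 ⇒ exp(−k·Z) = 1/4 ⇒ Z = ln(4) / k
Z = 1.3863 / 0.804 = 1.724 km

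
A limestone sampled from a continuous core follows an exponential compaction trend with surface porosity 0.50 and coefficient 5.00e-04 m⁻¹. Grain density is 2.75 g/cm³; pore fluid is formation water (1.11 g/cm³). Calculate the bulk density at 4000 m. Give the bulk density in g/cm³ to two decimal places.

2.64 g/cm³

Working in km (1 km = 1000 m; β in km⁻¹ = β in m⁻¹ × 1000):
Porosity at depth: n = 0.5·exp(−0.5×4) = 0.5×0.1353 = 0.0677
Bulk density: ρ_b = (1−n)ρ_g + n·ρ_f = 0.9323×2.75 + 0.0677×1.11
       = 2.564 + 0.075 = 2.639 g/cm³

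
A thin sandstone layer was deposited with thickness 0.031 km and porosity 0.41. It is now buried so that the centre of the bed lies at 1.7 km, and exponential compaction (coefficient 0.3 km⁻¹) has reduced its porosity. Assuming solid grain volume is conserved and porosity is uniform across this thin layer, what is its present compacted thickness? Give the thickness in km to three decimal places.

0.024 km

Porosity at 1.7 km: φ = 0.41·exp(−0.3×1.7) = 0.2462
Solid-volume conservation: h(1−φ) = h₀(1−φ₀) ⇒ h = h₀·(1−φ₀)/(1−φ)
h = 0.031 × (1 − 0.41)/(1 − 0.2462) = 0.031 × 0.7827 = 0.0243 km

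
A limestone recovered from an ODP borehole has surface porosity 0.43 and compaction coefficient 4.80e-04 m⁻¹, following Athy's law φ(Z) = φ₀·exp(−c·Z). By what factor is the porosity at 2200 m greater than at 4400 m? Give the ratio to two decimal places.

2.87

Working in km (1 km = 1000 m; c in km⁻¹ = c in m⁻¹ × 1000):
φ(Z₁)/φ(Z₂) = e^(−c·Z₁)/e^(−c·Z₂) = e^{c(Z₂−Z₁)}
= exp(0.48 × 2.2) = exp(1.056) = 2.8748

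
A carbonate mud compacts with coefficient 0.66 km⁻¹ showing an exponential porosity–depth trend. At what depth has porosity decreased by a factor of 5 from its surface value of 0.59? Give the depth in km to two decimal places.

phi/phi₀ = 1/5 ⇒ exp(−k·Z) = 1/5 ⇒ Z = ln(5) / k
Z = 1.6094 / 0.66 = 2.439 km

2.44 km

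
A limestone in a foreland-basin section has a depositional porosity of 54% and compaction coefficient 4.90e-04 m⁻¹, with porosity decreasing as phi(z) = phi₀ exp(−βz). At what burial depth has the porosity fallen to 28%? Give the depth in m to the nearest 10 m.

Working in km (1 km = 1000 m; β in km⁻¹ = β in m⁻¹ × 1000):
Invert Athy's law: z = ln(phi₀/phi) / β
z = ln(0.54/0.28) / 0.49 = ln(1.929) / 0.49 = 0.6568 / 0.49 = 1.340 km

1340 m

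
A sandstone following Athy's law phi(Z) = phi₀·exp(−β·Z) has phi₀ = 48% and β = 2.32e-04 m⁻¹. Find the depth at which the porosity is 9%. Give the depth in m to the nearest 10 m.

7220 m

Working in km (1 km = 1000 m; β in km⁻¹ = β in m⁻¹ × 1000):
Invert Athy's law: Z = ln(phi₀/phi) / β
Z = ln(0.48/0.09) / 0.232 = ln(5.333) / 0.232 = 1.6740 / 0.232 = 7.215 km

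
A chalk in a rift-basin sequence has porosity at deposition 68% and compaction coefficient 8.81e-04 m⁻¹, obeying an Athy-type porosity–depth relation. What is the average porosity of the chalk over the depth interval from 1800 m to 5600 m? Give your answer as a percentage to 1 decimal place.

Working in km (1 km = 1000 m; β in km⁻¹ = β in m⁻¹ × 1000):
⟨φ⟩ = (1/(z₂−z₁)) ∫ φ₀ e^(−βz) dz = φ₀·(e^(−β·z₁) − e^(−β·z₂)) / (β·(z₂−z₁))
e^(−0.881×1.8) = 0.2048; e^(−0.881×5.6) = 0.0072
⟨φ⟩ = 0.68 × (0.2048 − 0.0072) / (0.881 × 3.8) = 0.68 × 0.0590 = 0.0401

4.0%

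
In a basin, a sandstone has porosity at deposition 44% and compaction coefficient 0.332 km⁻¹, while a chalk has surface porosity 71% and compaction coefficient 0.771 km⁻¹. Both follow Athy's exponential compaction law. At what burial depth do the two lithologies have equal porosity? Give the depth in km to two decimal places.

Set n₀ₐ e^(−cₐZ) = n₀ᵦ e^(−cᵦZ) ⇒ ln(n₀ₐ/n₀ᵦ) = (cₐ − cᵦ)·Z
Z = ln(0.44/0.71) / (0.332 − 0.771) = -0.4785 / -0.439 = 1.090 km

1.09 km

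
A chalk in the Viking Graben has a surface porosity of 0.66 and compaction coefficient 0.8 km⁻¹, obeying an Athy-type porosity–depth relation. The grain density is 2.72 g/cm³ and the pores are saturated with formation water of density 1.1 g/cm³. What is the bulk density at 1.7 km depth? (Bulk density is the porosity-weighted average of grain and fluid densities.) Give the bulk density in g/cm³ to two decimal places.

Porosity at depth: n = 0.66·exp(−0.8×1.7) = 0.66×0.2567 = 0.1694
Bulk density: ρ_b = (1−n)ρ_g + n·ρ_f = 0.8306×2.72 + 0.1694×1.1
       = 2.259 + 0.186 = 2.446 g/cm³

2.45 g/cm³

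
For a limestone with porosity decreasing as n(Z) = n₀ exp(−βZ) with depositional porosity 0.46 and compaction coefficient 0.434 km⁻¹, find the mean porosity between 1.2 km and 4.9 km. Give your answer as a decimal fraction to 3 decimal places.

0.136

⟨n⟩ = (1/(Z₂−Z₁)) ∫ n₀ e^(−βZ) dZ = n₀·(e^(−β·Z₁) − e^(−β·Z₂)) / (β·(Z₂−Z₁))
e^(−0.434×1.2) = 0.5940; e^(−0.434×4.9) = 0.1192
⟨n⟩ = 0.46 × (0.5940 − 0.1192) / (0.434 × 3.7) = 0.46 × 0.2957 = 0.1360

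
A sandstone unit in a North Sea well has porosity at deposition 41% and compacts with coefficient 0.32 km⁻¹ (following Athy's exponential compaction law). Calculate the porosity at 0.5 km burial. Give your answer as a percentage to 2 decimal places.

n = n₀·exp(−k·Z) = 0.41 × exp(−0.32 × 0.5) = 0.41 × exp(−0.16)
  = 0.41 × 0.8521 = 0.3494

34.94%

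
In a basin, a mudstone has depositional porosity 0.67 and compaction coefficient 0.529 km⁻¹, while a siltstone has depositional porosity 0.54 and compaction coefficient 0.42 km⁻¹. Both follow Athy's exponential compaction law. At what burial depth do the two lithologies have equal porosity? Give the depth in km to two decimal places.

1.98 km

Set phi₀ₐ e^(−kₐd) = phi₀ᵦ e^(−kᵦd) ⇒ ln(phi₀ₐ/phi₀ᵦ) = (kₐ − kᵦ)·d
d = ln(0.67/0.54) / (0.529 − 0.42) = 0.2157 / 0.109 = 1.979 km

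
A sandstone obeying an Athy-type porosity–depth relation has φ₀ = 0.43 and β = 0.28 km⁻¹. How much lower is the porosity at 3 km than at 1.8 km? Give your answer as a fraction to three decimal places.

φ(1.8) = 0.43·e^(−0.28×1.8) = 0.2598
φ(3) = 0.43·e^(−0.28×3) = 0.1856
Δφ = 0.2598 − 0.1856 = 0.0741

0.074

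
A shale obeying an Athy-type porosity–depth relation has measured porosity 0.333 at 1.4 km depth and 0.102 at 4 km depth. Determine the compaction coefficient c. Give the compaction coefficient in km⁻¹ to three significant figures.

0.455 km⁻¹

Athy: n(Z) = n₀ e^(−cZ) ⇒ n₁/n₂ = e^{c(Z₂−Z₁)} ⇒ c = ln(n₁/n₂)/(Z₂−Z₁)
c = ln(0.333/0.102) / (4 − 1.4) = ln(3.265) / 2.6 = 1.1832 / 2.6 = 0.4551 km⁻¹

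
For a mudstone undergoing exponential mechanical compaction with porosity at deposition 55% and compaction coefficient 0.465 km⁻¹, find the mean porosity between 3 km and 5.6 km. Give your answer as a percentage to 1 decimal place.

7.9%

⟨φ⟩ = (1/(z₂−z₁)) ∫ φ₀ e^(−kz) dz = φ₀·(e^(−k·z₁) − e^(−k·z₂)) / (k·(z₂−z₁))
e^(−0.465×3) = 0.2478; e^(−0.465×5.6) = 0.0740
⟨φ⟩ = 0.55 × (0.2478 − 0.0740) / (0.465 × 2.6) = 0.55 × 0.1438 = 0.0791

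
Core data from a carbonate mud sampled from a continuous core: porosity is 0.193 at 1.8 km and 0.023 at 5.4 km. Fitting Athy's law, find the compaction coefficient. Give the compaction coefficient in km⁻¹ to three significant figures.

Athy: φ(Z) = φ₀ e^(−βZ) ⇒ φ₁/φ₂ = e^{β(Z₂−Z₁)} ⇒ β = ln(φ₁/φ₂)/(Z₂−Z₁)
β = ln(0.193/0.023) / (5.4 − 1.8) = ln(8.391) / 3.6 = 2.1272 / 3.6 = 0.5909 km⁻¹

0.591 km⁻¹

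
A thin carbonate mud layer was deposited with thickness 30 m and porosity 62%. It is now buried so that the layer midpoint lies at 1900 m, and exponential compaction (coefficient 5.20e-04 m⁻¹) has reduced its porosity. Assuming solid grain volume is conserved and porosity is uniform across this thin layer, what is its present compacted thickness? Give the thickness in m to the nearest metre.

Working in km (1 km = 1000 m; β in km⁻¹ = β in m⁻¹ × 1000):
Porosity at 1.9 km: n = 0.62·exp(−0.52×1.9) = 0.2308
Solid-volume conservation: h(1−n) = h₀(1−n₀) ⇒ h = h₀·(1−n₀)/(1−n)
h = 0.03 × (1 − 0.62)/(1 − 0.2308) = 0.03 × 0.4940 = 0.0148 km

15 m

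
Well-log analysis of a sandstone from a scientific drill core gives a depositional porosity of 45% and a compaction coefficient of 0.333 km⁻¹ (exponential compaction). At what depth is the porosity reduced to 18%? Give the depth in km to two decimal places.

Invert Athy's law: d = ln(phi₀/phi) / k
d = ln(0.45/0.18) / 0.333 = ln(2.5) / 0.333 = 0.9163 / 0.333 = 2.752 km

2.75 km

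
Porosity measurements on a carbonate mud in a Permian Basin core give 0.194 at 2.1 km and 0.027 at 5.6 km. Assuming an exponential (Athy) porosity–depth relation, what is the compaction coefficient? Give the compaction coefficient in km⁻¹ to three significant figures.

0.563 km⁻¹

Athy: phi(d) = phi₀ e^(−cd) ⇒ phi₁/phi₂ = e^{c(d₂−d₁)} ⇒ c = ln(phi₁/phi₂)/(d₂−d₁)
c = ln(0.194/0.027) / (5.6 − 2.1) = ln(7.185) / 3.5 = 1.9720 / 3.5 = 0.5634 km⁻¹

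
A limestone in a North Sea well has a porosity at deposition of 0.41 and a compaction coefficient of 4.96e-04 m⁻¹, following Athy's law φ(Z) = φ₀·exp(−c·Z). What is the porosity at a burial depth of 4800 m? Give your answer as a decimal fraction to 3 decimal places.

0.038

Working in km (1 km = 1000 m; c in km⁻¹ = c in m⁻¹ × 1000):
φ = φ₀·exp(−c·Z) = 0.41 × exp(−0.496 × 4.8) = 0.41 × exp(−2.381)
  = 0.41 × 0.0925 = 0.0379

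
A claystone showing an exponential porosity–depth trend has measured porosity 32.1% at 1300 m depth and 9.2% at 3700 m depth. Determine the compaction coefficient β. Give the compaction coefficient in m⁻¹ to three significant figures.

0.000521 m⁻¹

Working in km (1 km = 1000 m; β in km⁻¹ = β in m⁻¹ × 1000):
Athy: n(Z) = n₀ e^(−βZ) ⇒ n₁/n₂ = e^{β(Z₂−Z₁)} ⇒ β = ln(n₁/n₂)/(Z₂−Z₁)
β = ln(0.321/0.092) / (3.7 − 1.3) = ln(3.489) / 2.4 = 1.2497 / 2.4 = 0.5207 km⁻¹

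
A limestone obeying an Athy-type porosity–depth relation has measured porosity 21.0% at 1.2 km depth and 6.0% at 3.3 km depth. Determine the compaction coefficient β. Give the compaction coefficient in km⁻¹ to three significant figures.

0.597 km⁻¹

Athy: n(d) = n₀ e^(−βd) ⇒ n₁/n₂ = e^{β(d₂−d₁)} ⇒ β = ln(n₁/n₂)/(d₂−d₁)
β = ln(0.21/0.06) / (3.3 − 1.2) = ln(3.5) / 2.1 = 1.2528 / 2.1 = 0.5966 km⁻¹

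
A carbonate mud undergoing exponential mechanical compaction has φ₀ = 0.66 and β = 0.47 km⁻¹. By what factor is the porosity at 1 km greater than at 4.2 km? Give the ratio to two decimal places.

φ(z₁)/φ(z₂) = e^(−β·z₁)/e^(−β·z₂) = e^{β(z₂−z₁)}
= exp(0.47 × 3.2) = exp(1.504) = 4.4997

4.50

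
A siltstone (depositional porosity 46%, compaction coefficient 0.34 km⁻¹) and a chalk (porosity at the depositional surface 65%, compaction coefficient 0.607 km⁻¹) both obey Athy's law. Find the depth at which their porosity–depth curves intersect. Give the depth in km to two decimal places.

Set phi₀ₐ e^(−kₐZ) = phi₀ᵦ e^(−kᵦZ) ⇒ ln(phi₀ₐ/phi₀ᵦ) = (kₐ − kᵦ)·Z
Z = ln(0.46/0.65) / (0.34 − 0.607) = -0.3457 / -0.267 = 1.295 km

1.29 km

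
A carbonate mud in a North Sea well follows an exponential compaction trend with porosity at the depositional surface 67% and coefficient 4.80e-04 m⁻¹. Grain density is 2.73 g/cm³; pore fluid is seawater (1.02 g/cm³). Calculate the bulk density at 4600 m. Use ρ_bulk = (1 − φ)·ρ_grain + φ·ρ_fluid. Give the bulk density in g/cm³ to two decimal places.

Working in km (1 km = 1000 m; k in km⁻¹ = k in m⁻¹ × 1000):
Porosity at depth: φ = 0.67·exp(−0.48×4.6) = 0.67×0.1099 = 0.0736
Bulk density: ρ_b = (1−φ)ρ_g + φ·ρ_f = 0.9264×2.73 + 0.0736×1.02
       = 2.529 + 0.075 = 2.604 g/cm³

2.60 g/cm³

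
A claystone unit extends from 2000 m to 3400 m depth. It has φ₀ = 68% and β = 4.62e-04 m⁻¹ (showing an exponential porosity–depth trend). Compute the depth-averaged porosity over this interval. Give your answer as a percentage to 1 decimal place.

19.9%

Working in km (1 km = 1000 m; β in km⁻¹ = β in m⁻¹ × 1000):
⟨φ⟩ = (1/(Z₂−Z₁)) ∫ φ₀ e^(−βZ) dZ = φ₀·(e^(−β·Z₁) − e^(−β·Z₂)) / (β·(Z₂−Z₁))
e^(−0.462×2) = 0.3969; e^(−0.462×3.4) = 0.2079
⟨φ⟩ = 0.68 × (0.3969 − 0.2079) / (0.462 × 1.4) = 0.68 × 0.2923 = 0.1988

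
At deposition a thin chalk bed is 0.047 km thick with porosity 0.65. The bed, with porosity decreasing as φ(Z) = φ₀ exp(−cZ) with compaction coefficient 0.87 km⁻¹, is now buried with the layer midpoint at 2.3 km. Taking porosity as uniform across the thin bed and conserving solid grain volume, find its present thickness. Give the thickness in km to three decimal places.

0.018 km

Porosity at 2.3 km: φ = 0.65·exp(−0.87×2.3) = 0.0879
Solid-volume conservation: h(1−φ) = h₀(1−φ₀) ⇒ h = h₀·(1−φ₀)/(1−φ)
h = 0.047 × (1 − 0.65)/(1 − 0.0879) = 0.047 × 0.3837 = 0.0180 km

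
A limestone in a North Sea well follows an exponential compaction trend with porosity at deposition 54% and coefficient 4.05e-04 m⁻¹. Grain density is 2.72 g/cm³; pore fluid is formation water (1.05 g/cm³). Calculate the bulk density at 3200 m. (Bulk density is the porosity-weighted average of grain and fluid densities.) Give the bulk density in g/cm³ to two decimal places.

Working in km (1 km = 1000 m; β in km⁻¹ = β in m⁻¹ × 1000):
Porosity at depth: φ = 0.54·exp(−0.405×3.2) = 0.54×0.2736 = 0.1478
Bulk density: ρ_b = (1−φ)ρ_g + φ·ρ_f = 0.8522×2.72 + 0.1478×1.05
       = 2.318 + 0.155 = 2.473 g/cm³

2.47 g/cm³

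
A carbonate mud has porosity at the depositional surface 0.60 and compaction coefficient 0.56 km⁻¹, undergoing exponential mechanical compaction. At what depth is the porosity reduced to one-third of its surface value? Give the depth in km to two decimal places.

1.96 km

φ/φ₀ = 1/3 ⇒ exp(−β·d) = 1/3 ⇒ d = ln(3) / β
d = 1.0986 / 0.56 = 1.962 km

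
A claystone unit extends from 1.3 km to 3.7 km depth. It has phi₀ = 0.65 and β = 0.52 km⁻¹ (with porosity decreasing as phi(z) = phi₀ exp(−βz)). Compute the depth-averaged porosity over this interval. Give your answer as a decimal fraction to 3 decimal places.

0.189

⟨phi⟩ = (1/(z₂−z₁)) ∫ phi₀ e^(−βz) dz = phi₀·(e^(−β·z₁) − e^(−β·z₂)) / (β·(z₂−z₁))
e^(−0.52×1.3) = 0.5086; e^(−0.52×3.7) = 0.1460
⟨phi⟩ = 0.65 × (0.5086 − 0.1460) / (0.52 × 2.4) = 0.65 × 0.2906 = 0.1889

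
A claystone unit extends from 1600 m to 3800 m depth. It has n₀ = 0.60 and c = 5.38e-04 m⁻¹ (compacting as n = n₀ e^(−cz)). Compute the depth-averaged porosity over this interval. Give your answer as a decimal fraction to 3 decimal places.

0.149

Working in km (1 km = 1000 m; c in km⁻¹ = c in m⁻¹ × 1000):
⟨n⟩ = (1/(z₂−z₁)) ∫ n₀ e^(−cz) dz = n₀·(e^(−c·z₁) − e^(−c·z₂)) / (c·(z₂−z₁))
e^(−0.538×1.6) = 0.4228; e^(−0.538×3.8) = 0.1295
⟨n⟩ = 0.6 × (0.4228 − 0.1295) / (0.538 × 2.2) = 0.6 × 0.2479 = 0.1487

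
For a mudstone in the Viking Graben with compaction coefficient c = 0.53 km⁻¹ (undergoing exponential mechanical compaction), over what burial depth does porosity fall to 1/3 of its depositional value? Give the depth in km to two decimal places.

2.07 km

n/n₀ = 1/3 ⇒ exp(−c·Z) = 1/3 ⇒ Z = ln(3) / c
Z = 1.0986 / 0.53 = 2.073 km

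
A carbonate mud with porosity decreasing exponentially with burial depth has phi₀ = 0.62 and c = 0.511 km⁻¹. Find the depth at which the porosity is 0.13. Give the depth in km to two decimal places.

3.06 km

Invert Athy's law: d = ln(phi₀/phi) / c
d = ln(0.62/0.13) / 0.511 = ln(4.769) / 0.511 = 1.5622 / 0.511 = 3.057 km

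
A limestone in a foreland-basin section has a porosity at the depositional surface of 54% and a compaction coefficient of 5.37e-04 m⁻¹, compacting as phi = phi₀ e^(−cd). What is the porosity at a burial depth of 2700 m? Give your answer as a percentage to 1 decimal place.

12.7%

Working in km (1 km = 1000 m; c in km⁻¹ = c in m⁻¹ × 1000):
phi = phi₀·exp(−c·d) = 0.54 × exp(−0.537 × 2.7) = 0.54 × exp(−1.45)
  = 0.54 × 0.2346 = 0.1267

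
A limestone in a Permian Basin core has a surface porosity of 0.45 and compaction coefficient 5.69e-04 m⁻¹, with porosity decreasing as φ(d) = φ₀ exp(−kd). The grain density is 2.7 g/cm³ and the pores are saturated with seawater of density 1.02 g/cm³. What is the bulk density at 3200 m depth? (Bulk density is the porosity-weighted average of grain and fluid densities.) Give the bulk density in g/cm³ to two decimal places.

Working in km (1 km = 1000 m; k in km⁻¹ = k in m⁻¹ × 1000):
Porosity at depth: φ = 0.45·exp(−0.569×3.2) = 0.45×0.1619 = 0.0729
Bulk density: ρ_b = (1−φ)ρ_g + φ·ρ_f = 0.9271×2.7 + 0.0729×1.02
       = 2.503 + 0.074 = 2.578 g/cm³

2.58 g/cm³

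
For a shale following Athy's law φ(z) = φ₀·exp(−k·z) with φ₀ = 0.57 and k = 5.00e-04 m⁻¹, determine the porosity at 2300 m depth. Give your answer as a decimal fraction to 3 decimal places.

0.180

Working in km (1 km = 1000 m; k in km⁻¹ = k in m⁻¹ × 1000):
φ = φ₀·exp(−k·z) = 0.57 × exp(−0.5 × 2.3) = 0.57 × exp(−1.15)
  = 0.57 × 0.3166 = 0.1805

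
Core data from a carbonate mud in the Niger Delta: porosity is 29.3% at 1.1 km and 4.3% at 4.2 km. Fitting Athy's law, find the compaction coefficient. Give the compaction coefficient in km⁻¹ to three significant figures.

Athy: φ(d) = φ₀ e^(−βd) ⇒ φ₁/φ₂ = e^{β(d₂−d₁)} ⇒ β = ln(φ₁/φ₂)/(d₂−d₁)
β = ln(0.293/0.043) / (4.2 − 1.1) = ln(6.814) / 3.1 = 1.9190 / 3.1 = 0.619 km⁻¹

0.619 km⁻¹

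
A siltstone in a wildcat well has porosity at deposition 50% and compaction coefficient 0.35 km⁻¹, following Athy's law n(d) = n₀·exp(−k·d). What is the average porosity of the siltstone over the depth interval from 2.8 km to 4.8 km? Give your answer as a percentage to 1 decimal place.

⟨n⟩ = (1/(d₂−d₁)) ∫ n₀ e^(−kd) dd = n₀·(e^(−k·d₁) − e^(−k·d₂)) / (k·(d₂−d₁))
e^(−0.35×2.8) = 0.3753; e^(−0.35×4.8) = 0.1864
⟨n⟩ = 0.5 × (0.3753 − 0.1864) / (0.35 × 2) = 0.5 × 0.2699 = 0.1350

13.5%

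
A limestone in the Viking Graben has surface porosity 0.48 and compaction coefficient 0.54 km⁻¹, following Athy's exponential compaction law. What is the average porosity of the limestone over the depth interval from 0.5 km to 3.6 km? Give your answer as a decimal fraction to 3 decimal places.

⟨phi⟩ = (1/(z₂−z₁)) ∫ phi₀ e^(−cz) dz = phi₀·(e^(−c·z₁) − e^(−c·z₂)) / (c·(z₂−z₁))
e^(−0.54×0.5) = 0.7634; e^(−0.54×3.6) = 0.1431
⟨phi⟩ = 0.48 × (0.7634 − 0.1431) / (0.54 × 3.1) = 0.48 × 0.3705 = 0.1778

0.178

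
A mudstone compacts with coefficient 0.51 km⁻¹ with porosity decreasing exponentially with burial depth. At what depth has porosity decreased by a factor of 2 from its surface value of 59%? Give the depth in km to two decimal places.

phi/phi₀ = 1/2 ⇒ exp(−c·Z) = 1/2 ⇒ Z = ln(2) / c
Z = 0.6931 / 0.51 = 1.359 km

1.36 km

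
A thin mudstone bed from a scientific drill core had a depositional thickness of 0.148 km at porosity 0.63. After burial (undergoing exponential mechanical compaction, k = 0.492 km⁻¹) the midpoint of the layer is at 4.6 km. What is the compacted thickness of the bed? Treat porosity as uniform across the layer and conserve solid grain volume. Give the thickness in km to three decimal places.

Porosity at 4.6 km: phi = 0.63·exp(−0.492×4.6) = 0.0655
Solid-volume conservation: h(1−phi) = h₀(1−phi₀) ⇒ h = h₀·(1−phi₀)/(1−phi)
h = 0.148 × (1 − 0.63)/(1 − 0.0655) = 0.148 × 0.3959 = 0.0586 km

0.059 km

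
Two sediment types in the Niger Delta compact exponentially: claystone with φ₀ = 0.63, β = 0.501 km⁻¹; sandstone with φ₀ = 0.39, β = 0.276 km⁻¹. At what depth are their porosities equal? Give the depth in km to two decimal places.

2.13 km

Set φ₀ₐ e^(−βₐZ) = φ₀ᵦ e^(−βᵦZ) ⇒ ln(φ₀ₐ/φ₀ᵦ) = (βₐ − βᵦ)·Z
Z = ln(0.63/0.39) / (0.501 − 0.276) = 0.4796 / 0.225 = 2.131 km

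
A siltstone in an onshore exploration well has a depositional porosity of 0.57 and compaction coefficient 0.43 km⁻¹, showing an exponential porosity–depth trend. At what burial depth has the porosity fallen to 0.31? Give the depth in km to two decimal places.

1.42 km

Invert Athy's law: Z = ln(φ₀/φ) / c
Z = ln(0.57/0.31) / 0.43 = ln(1.839) / 0.43 = 0.6091 / 0.43 = 1.416 km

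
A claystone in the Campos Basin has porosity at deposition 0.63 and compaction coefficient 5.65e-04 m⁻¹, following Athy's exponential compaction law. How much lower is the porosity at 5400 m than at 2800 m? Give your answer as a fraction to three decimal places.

0.100

Working in km (1 km = 1000 m; β in km⁻¹ = β in m⁻¹ × 1000):
n(2.8) = 0.63·e^(−0.565×2.8) = 0.1295
n(5.4) = 0.63·e^(−0.565×5.4) = 0.0298
Δn = 0.1295 − 0.0298 = 0.0997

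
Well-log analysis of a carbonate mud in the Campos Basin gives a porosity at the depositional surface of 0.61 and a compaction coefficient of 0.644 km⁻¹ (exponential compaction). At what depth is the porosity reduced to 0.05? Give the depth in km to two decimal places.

3.88 km

Invert Athy's law: z = ln(n₀/n) / β
z = ln(0.61/0.05) / 0.644 = ln(12.2) / 0.644 = 2.5014 / 0.644 = 3.884 km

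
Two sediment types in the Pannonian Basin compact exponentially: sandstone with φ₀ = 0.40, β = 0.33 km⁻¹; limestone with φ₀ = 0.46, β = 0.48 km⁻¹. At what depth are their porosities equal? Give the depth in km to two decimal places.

Set φ₀ₐ e^(−βₐd) = φ₀ᵦ e^(−βᵦd) ⇒ ln(φ₀ₐ/φ₀ᵦ) = (βₐ − βᵦ)·d
d = ln(0.4/0.46) / (0.33 − 0.48) = -0.1398 / -0.15 = 0.932 km

0.93 km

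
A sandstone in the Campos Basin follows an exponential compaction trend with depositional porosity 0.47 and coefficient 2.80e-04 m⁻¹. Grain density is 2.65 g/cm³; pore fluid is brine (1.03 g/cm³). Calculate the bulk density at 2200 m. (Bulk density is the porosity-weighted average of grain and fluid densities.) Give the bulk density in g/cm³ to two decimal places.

2.24 g/cm³

Working in km (1 km = 1000 m; β in km⁻¹ = β in m⁻¹ × 1000):
Porosity at depth: phi = 0.47·exp(−0.28×2.2) = 0.47×0.5401 = 0.2538
Bulk density: ρ_b = (1−phi)ρ_g + phi·ρ_f = 0.7462×2.65 + 0.2538×1.03
       = 1.977 + 0.261 = 2.239 g/cm³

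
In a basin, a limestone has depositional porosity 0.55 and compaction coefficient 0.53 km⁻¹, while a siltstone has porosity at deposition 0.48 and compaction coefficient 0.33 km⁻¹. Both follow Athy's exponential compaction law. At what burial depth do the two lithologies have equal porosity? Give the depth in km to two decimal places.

0.68 km

Set n₀ₐ e^(−βₐd) = n₀ᵦ e^(−βᵦd) ⇒ ln(n₀ₐ/n₀ᵦ) = (βₐ − βᵦ)·d
d = ln(0.55/0.48) / (0.53 − 0.33) = 0.1361 / 0.2 = 0.681 km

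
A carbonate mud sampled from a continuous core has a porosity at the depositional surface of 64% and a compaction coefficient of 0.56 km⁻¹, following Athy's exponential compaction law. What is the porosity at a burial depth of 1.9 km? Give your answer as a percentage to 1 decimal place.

φ = φ₀·exp(−k·z) = 0.64 × exp(−0.56 × 1.9) = 0.64 × exp(−1.064)
  = 0.64 × 0.3451 = 0.2208

22.1%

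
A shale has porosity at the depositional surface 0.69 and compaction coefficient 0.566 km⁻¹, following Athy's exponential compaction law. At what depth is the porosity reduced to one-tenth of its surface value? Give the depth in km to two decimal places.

4.07 km

φ/φ₀ = 1/10 ⇒ exp(−β·d) = 1/10 ⇒ d = ln(10) / β
d = 2.3026 / 0.566 = 4.068 km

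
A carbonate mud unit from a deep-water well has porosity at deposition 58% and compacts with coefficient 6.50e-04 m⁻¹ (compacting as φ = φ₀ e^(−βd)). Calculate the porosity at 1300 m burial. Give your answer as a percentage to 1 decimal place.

Working in km (1 km = 1000 m; β in km⁻¹ = β in m⁻¹ × 1000):
φ = φ₀·exp(−β·d) = 0.58 × exp(−0.65 × 1.3) = 0.58 × exp(−0.845)
  = 0.58 × 0.4296 = 0.2491

24.9%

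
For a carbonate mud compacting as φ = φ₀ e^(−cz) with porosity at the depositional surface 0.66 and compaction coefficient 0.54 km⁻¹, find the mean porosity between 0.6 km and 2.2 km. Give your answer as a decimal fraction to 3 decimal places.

0.320

⟨φ⟩ = (1/(z₂−z₁)) ∫ φ₀ e^(−cz) dz = φ₀·(e^(−c·z₁) − e^(−c·z₂)) / (c·(z₂−z₁))
e^(−0.54×0.6) = 0.7233; e^(−0.54×2.2) = 0.3048
⟨φ⟩ = 0.66 × (0.7233 − 0.3048) / (0.54 × 1.6) = 0.66 × 0.4843 = 0.3196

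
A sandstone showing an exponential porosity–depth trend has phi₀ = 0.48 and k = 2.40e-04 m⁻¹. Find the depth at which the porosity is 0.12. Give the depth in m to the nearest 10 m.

5780 m

Working in km (1 km = 1000 m; k in km⁻¹ = k in m⁻¹ × 1000):
Invert Athy's law: Z = ln(phi₀/phi) / k
Z = ln(0.48/0.12) / 0.24 = ln(4) / 0.24 = 1.3863 / 0.24 = 5.776 km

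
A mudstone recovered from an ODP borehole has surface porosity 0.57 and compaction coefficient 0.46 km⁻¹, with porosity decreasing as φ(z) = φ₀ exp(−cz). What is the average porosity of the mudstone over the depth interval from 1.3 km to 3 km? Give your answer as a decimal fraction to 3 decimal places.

0.217

⟨φ⟩ = (1/(z₂−z₁)) ∫ φ₀ e^(−cz) dz = φ₀·(e^(−c·z₁) − e^(−c·z₂)) / (c·(z₂−z₁))
e^(−0.46×1.3) = 0.5499; e^(−0.46×3) = 0.2516
⟨φ⟩ = 0.57 × (0.5499 − 0.2516) / (0.46 × 1.7) = 0.57 × 0.3815 = 0.2175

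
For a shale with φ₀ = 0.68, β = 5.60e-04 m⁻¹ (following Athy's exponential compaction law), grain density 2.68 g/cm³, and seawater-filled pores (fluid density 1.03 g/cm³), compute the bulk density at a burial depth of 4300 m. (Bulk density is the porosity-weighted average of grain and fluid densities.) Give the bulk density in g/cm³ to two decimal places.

Working in km (1 km = 1000 m; β in km⁻¹ = β in m⁻¹ × 1000):
Porosity at depth: φ = 0.68·exp(−0.56×4.3) = 0.68×0.0900 = 0.0612
Bulk density: ρ_b = (1−φ)ρ_g + φ·ρ_f = 0.9388×2.68 + 0.0612×1.03
       = 2.516 + 0.063 = 2.579 g/cm³

2.58 g/cm³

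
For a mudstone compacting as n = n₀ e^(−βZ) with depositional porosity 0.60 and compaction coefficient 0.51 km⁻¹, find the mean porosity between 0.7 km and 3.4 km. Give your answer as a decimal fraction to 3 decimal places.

⟨n⟩ = (1/(Z₂−Z₁)) ∫ n₀ e^(−βZ) dZ = n₀·(e^(−β·Z₁) − e^(−β·Z₂)) / (β·(Z₂−Z₁))
e^(−0.51×0.7) = 0.6998; e^(−0.51×3.4) = 0.1766
⟨n⟩ = 0.6 × (0.6998 − 0.1766) / (0.51 × 2.7) = 0.6 × 0.3800 = 0.2280

0.228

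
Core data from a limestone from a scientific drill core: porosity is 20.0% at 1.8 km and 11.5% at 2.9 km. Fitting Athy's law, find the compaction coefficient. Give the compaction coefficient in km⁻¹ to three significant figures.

Athy: phi(z) = phi₀ e^(−cz) ⇒ phi₁/phi₂ = e^{c(z₂−z₁)} ⇒ c = ln(phi₁/phi₂)/(z₂−z₁)
c = ln(0.2/0.115) / (2.9 − 1.8) = ln(1.739) / 1.1 = 0.5534 / 1.1 = 0.5031 km⁻¹

0.503 km⁻¹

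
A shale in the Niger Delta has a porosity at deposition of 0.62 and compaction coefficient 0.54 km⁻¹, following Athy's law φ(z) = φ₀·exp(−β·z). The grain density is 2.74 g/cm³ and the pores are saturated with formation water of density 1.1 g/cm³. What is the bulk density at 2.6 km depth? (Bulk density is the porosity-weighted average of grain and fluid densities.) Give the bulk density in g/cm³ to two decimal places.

2.49 g/cm³

Porosity at depth: φ = 0.62·exp(−0.54×2.6) = 0.62×0.2456 = 0.1523
Bulk density: ρ_b = (1−φ)ρ_g + φ·ρ_f = 0.8477×2.74 + 0.1523×1.1
       = 2.323 + 0.168 = 2.490 g/cm³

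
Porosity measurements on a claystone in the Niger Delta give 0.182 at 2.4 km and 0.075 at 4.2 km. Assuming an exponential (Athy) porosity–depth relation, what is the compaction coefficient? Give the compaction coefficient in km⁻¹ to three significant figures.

0.493 km⁻¹

Athy: phi(z) = phi₀ e^(−kz) ⇒ phi₁/phi₂ = e^{k(z₂−z₁)} ⇒ k = ln(phi₁/phi₂)/(z₂−z₁)
k = ln(0.182/0.075) / (4.2 − 2.4) = ln(2.427) / 1.8 = 0.8865 / 1.8 = 0.4925 km⁻¹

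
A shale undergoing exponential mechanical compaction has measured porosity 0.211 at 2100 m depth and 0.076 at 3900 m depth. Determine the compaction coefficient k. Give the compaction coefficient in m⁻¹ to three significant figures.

Working in km (1 km = 1000 m; k in km⁻¹ = k in m⁻¹ × 1000):
Athy: n(z) = n₀ e^(−kz) ⇒ n₁/n₂ = e^{k(z₂−z₁)} ⇒ k = ln(n₁/n₂)/(z₂−z₁)
k = ln(0.211/0.076) / (3.9 − 2.1) = ln(2.776) / 1.8 = 1.0211 / 1.8 = 0.5673 km⁻¹

0.000567 m⁻¹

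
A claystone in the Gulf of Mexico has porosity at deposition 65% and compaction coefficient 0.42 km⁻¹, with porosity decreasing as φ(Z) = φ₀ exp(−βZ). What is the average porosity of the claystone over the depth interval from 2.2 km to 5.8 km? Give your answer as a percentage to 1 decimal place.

13.3%

⟨φ⟩ = (1/(Z₂−Z₁)) ∫ φ₀ e^(−βZ) dZ = φ₀·(e^(−β·Z₁) − e^(−β·Z₂)) / (β·(Z₂−Z₁))
e^(−0.42×2.2) = 0.3969; e^(−0.42×5.8) = 0.0875
⟨φ⟩ = 0.65 × (0.3969 − 0.0875) / (0.42 × 3.6) = 0.65 × 0.2046 = 0.1330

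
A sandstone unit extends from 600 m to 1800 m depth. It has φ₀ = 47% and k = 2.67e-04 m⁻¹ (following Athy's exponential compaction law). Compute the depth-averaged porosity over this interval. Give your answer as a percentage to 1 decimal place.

Working in km (1 km = 1000 m; k in km⁻¹ = k in m⁻¹ × 1000):
⟨φ⟩ = (1/(d₂−d₁)) ∫ φ₀ e^(−kd) dd = φ₀·(e^(−k·d₁) − e^(−k·d₂)) / (k·(d₂−d₁))
e^(−0.267×0.6) = 0.8520; e^(−0.267×1.8) = 0.6184
⟨φ⟩ = 0.47 × (0.8520 − 0.6184) / (0.267 × 1.2) = 0.47 × 0.7290 = 0.3426

34.3%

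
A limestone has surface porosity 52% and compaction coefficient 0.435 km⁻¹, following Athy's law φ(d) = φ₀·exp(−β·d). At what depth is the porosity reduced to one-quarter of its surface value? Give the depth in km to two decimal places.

φ/φ₀ = 1/4 ⇒ exp(−β·d) = 1/4 ⇒ d = ln(4) / β
d = 1.3863 / 0.435 = 3.187 km

3.19 km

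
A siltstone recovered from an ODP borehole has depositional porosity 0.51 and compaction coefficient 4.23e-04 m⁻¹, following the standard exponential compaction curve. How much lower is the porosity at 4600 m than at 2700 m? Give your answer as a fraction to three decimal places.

0.090

Working in km (1 km = 1000 m; c in km⁻¹ = c in m⁻¹ × 1000):
phi(2.7) = 0.51·e^(−0.423×2.7) = 0.1628
phi(4.6) = 0.51·e^(−0.423×4.6) = 0.0729
Δphi = 0.1628 − 0.0729 = 0.0899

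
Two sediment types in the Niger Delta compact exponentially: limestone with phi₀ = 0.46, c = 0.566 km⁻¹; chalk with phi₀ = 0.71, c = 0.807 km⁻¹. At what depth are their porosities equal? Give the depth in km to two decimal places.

Set phi₀ₐ e^(−cₐd) = phi₀ᵦ e^(−cᵦd) ⇒ ln(phi₀ₐ/phi₀ᵦ) = (cₐ − cᵦ)·d
d = ln(0.46/0.71) / (0.566 − 0.807) = -0.4340 / -0.241 = 1.801 km

1.80 km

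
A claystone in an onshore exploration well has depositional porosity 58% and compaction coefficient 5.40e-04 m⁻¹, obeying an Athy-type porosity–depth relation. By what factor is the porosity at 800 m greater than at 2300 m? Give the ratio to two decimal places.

Working in km (1 km = 1000 m; β in km⁻¹ = β in m⁻¹ × 1000):
φ(d₁)/φ(d₂) = e^(−β·d₁)/e^(−β·d₂) = e^{β(d₂−d₁)}
= exp(0.54 × 1.5) = exp(0.81) = 2.2479

2.25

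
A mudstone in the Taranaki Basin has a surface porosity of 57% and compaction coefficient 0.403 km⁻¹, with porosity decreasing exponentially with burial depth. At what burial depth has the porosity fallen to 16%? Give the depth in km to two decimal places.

3.15 km

Invert Athy's law: d = ln(φ₀/φ) / c
d = ln(0.57/0.16) / 0.403 = ln(3.562) / 0.403 = 1.2705 / 0.403 = 3.153 km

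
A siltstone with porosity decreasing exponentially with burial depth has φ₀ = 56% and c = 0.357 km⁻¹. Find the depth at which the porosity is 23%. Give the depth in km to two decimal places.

Invert Athy's law: d = ln(φ₀/φ) / c
d = ln(0.56/0.23) / 0.357 = ln(2.435) / 0.357 = 0.8899 / 0.357 = 2.493 km

2.49 km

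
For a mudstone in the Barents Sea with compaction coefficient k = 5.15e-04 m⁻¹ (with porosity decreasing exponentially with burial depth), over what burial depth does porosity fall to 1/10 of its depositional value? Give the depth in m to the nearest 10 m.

4470 m

Working in km (1 km = 1000 m; k in km⁻¹ = k in m⁻¹ × 1000):
phi/phi₀ = 1/10 ⇒ exp(−k·d) = 1/10 ⇒ d = ln(10) / k
d = 2.3026 / 0.515 = 4.471 km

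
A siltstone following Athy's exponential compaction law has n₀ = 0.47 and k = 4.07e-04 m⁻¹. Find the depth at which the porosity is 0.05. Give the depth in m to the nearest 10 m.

Working in km (1 km = 1000 m; k in km⁻¹ = k in m⁻¹ × 1000):
Invert Athy's law: z = ln(n₀/n) / k
z = ln(0.47/0.05) / 0.407 = ln(9.4) / 0.407 = 2.2407 / 0.407 = 5.505 km

5510 m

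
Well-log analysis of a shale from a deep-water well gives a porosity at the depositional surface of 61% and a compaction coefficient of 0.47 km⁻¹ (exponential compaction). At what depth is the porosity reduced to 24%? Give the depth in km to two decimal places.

Invert Athy's law: Z = ln(phi₀/phi) / k
Z = ln(0.61/0.24) / 0.47 = ln(2.542) / 0.47 = 0.9328 / 0.47 = 1.985 km

1.98 km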